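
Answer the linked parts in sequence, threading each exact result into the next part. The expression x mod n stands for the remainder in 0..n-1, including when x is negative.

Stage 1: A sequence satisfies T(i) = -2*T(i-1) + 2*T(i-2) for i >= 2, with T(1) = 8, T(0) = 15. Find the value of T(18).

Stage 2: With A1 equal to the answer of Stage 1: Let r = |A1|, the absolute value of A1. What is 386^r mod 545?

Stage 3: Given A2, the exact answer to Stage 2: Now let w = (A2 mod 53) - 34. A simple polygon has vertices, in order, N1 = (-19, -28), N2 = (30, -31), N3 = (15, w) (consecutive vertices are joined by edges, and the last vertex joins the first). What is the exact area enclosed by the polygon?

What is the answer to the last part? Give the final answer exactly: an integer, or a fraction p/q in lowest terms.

639

Stage 1: T(2) = -2*(8) + 2*(15) = 14; iterating: T(2)=14, T(3)=-12, T(4)=52, T(5)=-128, T(6)=360, T(7)=-976, T(8)=2672, T(9)=-7296, T(10)=19936, T(11)=-54464, T(12)=148800, T(13)=-406528, T(14)=1110656, T(15)=-3034368, T(16)=8290048, T(17)=-22648832, T(18)=61877760; answer 61877760
Stage 2: A1 = 61877760; r = 61877760; squarings mod 545: 386^1=386, 386^2=211, 386^4=376, 386^8=221, 386^16=336, 386^32=81, 386^64=21, 386^128=441, 386^256=461, 386^512=516, 386^1024=296, 386^2048=416, 386^4096=291, 386^8192=206, 386^16384=471, 386^32768=26, 386^65536=131, 386^131072=266, 386^262144=451, 386^524288=116, 386^1048576=376, 386^2097152=221, 386^4194304=336, 386^8388608=81, 386^16777216=21, 386^33554432=441; 386^61877760 = 386^512 * 386^1024 * 386^2048 * 386^8192 * 386^1048576 * 386^2097152 * 386^8388608 * 386^16777216 * 386^33554432 = 136 (mod 545); answer 136
Stage 3: A2 = 136; w = -4; cross terms: (-19*-31 - 30*-28)=1429, (30*-4 - 15*-31)=345, (15*-28 - -19*-4)=-496; twice the area = |1278| = 1278; area = 639; answer 639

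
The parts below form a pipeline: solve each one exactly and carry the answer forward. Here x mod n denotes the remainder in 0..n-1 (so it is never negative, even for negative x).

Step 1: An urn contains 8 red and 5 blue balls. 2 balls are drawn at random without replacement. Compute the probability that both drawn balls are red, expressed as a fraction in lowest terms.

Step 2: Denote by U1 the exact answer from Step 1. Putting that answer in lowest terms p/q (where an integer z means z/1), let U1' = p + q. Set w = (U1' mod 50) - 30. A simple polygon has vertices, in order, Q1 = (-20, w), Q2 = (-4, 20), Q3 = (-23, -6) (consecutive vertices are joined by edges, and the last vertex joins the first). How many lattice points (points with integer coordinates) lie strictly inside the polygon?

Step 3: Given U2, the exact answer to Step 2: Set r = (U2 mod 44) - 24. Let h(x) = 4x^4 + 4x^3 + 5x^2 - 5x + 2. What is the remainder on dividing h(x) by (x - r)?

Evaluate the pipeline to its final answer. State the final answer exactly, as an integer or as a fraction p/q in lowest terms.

Step 1: total draws C(13,2) = 78; favorable C(8,2) = 28; P = 14/39; answer 14/39
Step 2: U1 = 14/39; threaded value p + q = 53; w = -27; cross terms: (-20*20 - -4*-27)=-508, (-4*-6 - -23*20)=484, (-23*-27 - -20*-6)=501; twice the area = |477| = 477; area = 477/2; boundary points = 1 + 1 + 3 = 5; strictly interior points = area - boundary/2 + 1 = 237; answer 237
Step 3: U2 = 237; r = -7; remainder = value at the root: 4*(-7)^4 + 4*(-7)^3 + 5*(-7)^2 - 5*(-7)^1 + 2 = (9604) + (-1372) + (245) + (35) + (2) = 8514; answer 8514

8514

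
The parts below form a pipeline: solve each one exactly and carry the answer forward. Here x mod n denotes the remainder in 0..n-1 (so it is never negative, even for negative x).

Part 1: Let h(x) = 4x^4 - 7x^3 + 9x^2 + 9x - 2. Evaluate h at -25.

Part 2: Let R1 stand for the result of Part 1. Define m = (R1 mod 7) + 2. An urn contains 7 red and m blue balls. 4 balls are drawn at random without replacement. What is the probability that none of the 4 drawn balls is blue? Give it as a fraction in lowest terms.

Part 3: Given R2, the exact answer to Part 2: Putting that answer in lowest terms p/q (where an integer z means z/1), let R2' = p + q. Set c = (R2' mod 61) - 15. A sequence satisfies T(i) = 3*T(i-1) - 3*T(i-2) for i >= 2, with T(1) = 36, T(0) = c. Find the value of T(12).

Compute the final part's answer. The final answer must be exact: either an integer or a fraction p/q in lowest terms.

21870

Part 1: 4*(-25)^4 - 7*(-25)^3 + 9*(-25)^2 + 9*(-25)^1 - 2 = (1562500) + (109375) + (5625) + (-225) + (-2) = 1677273; answer 1677273
Part 2: R1 = 1677273; m = 5; total draws C(12,4) = 495; favorable C(7,4) = 35; P = 7/99; answer 7/99
Part 3: R2 = 7/99; threaded value p + q = 106; c = 30; T(2) = 3*(36) - 3*(30) = 18; iterating: T(2)=18, T(3)=-54, T(4)=-216, T(5)=-486, T(6)=-810, T(7)=-972, T(8)=-486, T(9)=1458, T(10)=5832, T(11)=13122, T(12)=21870; answer 21870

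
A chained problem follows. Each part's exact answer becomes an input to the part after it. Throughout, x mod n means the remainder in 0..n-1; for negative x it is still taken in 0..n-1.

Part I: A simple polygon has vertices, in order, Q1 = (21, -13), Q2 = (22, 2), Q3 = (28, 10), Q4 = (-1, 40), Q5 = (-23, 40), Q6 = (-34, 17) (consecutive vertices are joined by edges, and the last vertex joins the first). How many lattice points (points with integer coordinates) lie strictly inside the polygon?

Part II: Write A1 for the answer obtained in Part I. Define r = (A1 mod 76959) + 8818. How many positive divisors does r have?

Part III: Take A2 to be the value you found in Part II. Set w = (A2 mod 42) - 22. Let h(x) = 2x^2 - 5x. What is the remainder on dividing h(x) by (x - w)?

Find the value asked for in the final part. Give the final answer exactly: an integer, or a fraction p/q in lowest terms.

738

Part I: cross terms: (21*2 - 22*-13)=328, (22*10 - 28*2)=164, (28*40 - -1*10)=1130, (-1*40 - -23*40)=880, (-23*17 - -34*40)=969, (-34*-13 - 21*17)=85; twice the area = |3556| = 3556; area = 1778; boundary points = 1 + 2 + 1 + 22 + 1 + 5 = 32; strictly interior points = area - boundary/2 + 1 = 1763; answer 1763
Part II: A1 = 1763; r = 10581; 10581 = 3 * 3527; number of divisors = (1+1) * (1+1) = 4; answer 4
Part III: A2 = 4; w = -18; remainder = value at the root: 2*(-18)^2 - 5*(-18)^1 = (648) + (90) = 738; answer 738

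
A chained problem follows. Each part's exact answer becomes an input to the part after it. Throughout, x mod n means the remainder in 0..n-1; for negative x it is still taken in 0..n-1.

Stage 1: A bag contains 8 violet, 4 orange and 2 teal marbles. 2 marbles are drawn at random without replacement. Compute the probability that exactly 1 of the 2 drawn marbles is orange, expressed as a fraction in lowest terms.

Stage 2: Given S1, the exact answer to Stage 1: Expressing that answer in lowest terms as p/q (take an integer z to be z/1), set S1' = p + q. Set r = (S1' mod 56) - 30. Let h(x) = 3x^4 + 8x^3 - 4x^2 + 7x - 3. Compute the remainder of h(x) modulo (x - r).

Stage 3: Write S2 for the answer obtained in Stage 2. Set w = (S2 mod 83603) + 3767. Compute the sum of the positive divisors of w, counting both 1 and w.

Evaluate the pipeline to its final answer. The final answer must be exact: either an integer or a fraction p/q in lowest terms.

Stage 1: total draws C(14,2) = 91; favorable C(4,1)*C(10,1) = 40; P = 40/91; answer 40/91
Stage 2: S1 = 40/91; threaded value p + q = 131; r = -11; remainder = value at the root: 3*(-11)^4 + 8*(-11)^3 - 4*(-11)^2 + 7*(-11)^1 - 3 = (43923) + (-10648) + (-484) + (-77) + (-3) = 32711; answer 32711
Stage 3: S2 = 32711; w = 36478; 36478 = 2 * 13 * 23 * 61; sigma = (1 + 2) * (1 + 13) * (1 + 23) * (1 + 61) = 3 * 14 * 24 * 62 = 62496; answer 62496

62496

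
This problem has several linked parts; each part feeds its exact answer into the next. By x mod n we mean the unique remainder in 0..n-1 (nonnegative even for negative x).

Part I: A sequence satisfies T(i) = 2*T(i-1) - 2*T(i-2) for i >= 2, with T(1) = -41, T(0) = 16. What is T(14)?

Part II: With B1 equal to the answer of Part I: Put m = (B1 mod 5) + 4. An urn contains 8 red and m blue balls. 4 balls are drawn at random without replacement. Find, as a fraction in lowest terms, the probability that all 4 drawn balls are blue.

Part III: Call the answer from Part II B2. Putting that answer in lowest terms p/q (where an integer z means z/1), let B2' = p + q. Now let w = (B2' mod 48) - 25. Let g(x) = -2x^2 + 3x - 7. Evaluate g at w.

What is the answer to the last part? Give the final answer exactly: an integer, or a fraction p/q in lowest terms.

Part I: T(2) = 2*(-41) - 2*(16) = -114; iterating: T(2)=-114, T(3)=-146, T(4)=-64, T(5)=164, T(6)=456, T(7)=584, T(8)=256, T(9)=-656, T(10)=-1824, T(11)=-2336, T(12)=-1024, T(13)=2624, T(14)=7296; answer 7296
Part II: B1 = 7296; m = 5; total draws C(13,4) = 715; favorable C(5,4) = 5; P = 1/143; answer 1/143
Part III: B2 = 1/143; threaded value p + q = 144; w = -25; -2*(-25)^2 + 3*(-25)^1 - 7 = (-1250) + (-75) + (-7) = -1332; answer -1332

-1332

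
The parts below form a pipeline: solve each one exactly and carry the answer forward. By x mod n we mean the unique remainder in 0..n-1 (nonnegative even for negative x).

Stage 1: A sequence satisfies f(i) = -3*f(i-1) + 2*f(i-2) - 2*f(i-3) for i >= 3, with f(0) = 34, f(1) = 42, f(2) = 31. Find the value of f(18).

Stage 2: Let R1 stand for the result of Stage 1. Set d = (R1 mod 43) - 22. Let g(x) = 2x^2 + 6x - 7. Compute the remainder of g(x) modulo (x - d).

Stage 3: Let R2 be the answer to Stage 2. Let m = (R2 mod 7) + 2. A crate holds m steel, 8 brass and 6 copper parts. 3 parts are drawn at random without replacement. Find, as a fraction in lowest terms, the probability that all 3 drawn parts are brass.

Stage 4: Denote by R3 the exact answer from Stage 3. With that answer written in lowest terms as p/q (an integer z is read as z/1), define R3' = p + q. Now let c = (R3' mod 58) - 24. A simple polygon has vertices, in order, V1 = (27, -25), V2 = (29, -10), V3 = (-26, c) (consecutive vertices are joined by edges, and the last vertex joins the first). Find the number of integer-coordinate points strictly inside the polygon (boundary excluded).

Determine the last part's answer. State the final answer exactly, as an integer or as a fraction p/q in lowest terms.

409

Stage 1: f(3) = -3*(31) + 2*(42) - 2*(34) = -77; iterating: f(3)=-77, f(4)=209, f(5)=-843, f(6)=3101, f(7)=-11407, f(8)=42109, f(9)=-155343, f(10)=573061, f(11)=-2114087, f(12)=7799069, f(13)=-28771503, f(14)=106140821, f(15)=-391563607, f(16)=1444515469, f(17)=-5328955263, f(18)=19659023941; answer 19659023941
Stage 2: R1 = 19659023941; d = -10; remainder = value at the root: 2*(-10)^2 + 6*(-10)^1 - 7 = (200) + (-60) + (-7) = 133; answer 133
Stage 3: R2 = 133; m = 2; total draws C(16,3) = 560; favorable C(8,3) = 56; P = 1/10; answer 1/10
Stage 4: R3 = 1/10; threaded value p + q = 11; c = -13; cross terms: (27*-10 - 29*-25)=455, (29*-13 - -26*-10)=-637, (-26*-25 - 27*-13)=1001; twice the area = |819| = 819; area = 819/2; boundary points = 1 + 1 + 1 = 3; strictly interior points = area - boundary/2 + 1 = 409; answer 409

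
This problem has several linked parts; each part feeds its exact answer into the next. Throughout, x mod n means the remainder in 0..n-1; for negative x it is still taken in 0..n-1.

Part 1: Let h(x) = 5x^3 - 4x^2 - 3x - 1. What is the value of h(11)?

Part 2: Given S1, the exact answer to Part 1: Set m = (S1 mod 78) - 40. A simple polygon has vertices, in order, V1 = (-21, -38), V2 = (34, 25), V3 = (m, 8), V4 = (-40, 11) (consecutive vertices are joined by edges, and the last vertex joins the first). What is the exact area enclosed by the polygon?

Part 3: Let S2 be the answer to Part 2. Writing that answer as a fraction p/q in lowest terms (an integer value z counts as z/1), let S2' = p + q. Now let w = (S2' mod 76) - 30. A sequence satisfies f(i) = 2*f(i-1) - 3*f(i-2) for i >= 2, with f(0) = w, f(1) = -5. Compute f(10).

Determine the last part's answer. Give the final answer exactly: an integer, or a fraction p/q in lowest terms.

Part 1: 5*(11)^3 - 4*(11)^2 - 3*(11)^1 - 1 = (6655) + (-484) + (-33) + (-1) = 6137; answer 6137
Part 2: S1 = 6137; m = 13; cross terms: (-21*25 - 34*-38)=767, (34*8 - 13*25)=-53, (13*11 - -40*8)=463, (-40*-38 - -21*11)=1751; twice the area = |2928| = 2928; area = 1464; answer 1464
Part 3: S2 = 1464; threaded value p + q = 1465; w = -9; f(2) = 2*(-5) - 3*(-9) = 17; iterating: f(2)=17, f(3)=49, f(4)=47, f(5)=-53, f(6)=-247, f(7)=-335, f(8)=71, f(9)=1147, f(10)=2081; answer 2081

2081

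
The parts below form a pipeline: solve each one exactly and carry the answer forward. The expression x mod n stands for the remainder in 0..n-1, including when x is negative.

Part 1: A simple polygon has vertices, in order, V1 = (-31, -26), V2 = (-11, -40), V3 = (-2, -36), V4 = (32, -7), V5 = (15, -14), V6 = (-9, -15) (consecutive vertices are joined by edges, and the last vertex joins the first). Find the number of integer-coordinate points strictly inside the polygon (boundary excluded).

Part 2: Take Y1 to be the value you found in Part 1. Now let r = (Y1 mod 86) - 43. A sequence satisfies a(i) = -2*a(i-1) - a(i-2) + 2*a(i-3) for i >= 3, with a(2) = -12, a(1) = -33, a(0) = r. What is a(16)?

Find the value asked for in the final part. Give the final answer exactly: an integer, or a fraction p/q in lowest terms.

-27940

Part 1: cross terms: (-31*-40 - -11*-26)=954, (-11*-36 - -2*-40)=316, (-2*-7 - 32*-36)=1166, (32*-14 - 15*-7)=-343, (15*-15 - -9*-14)=-351, (-9*-26 - -31*-15)=-231; twice the area = |1511| = 1511; area = 1511/2; boundary points = 2 + 1 + 1 + 1 + 1 + 11 = 17; strictly interior points = area - boundary/2 + 1 = 748; answer 748
Part 2: Y1 = 748; r = 17; a(3) = -2*(-12) - 1*(-33) + 2*(17) = 91; iterating: a(3)=91, a(4)=-236, a(5)=357, a(6)=-296, a(7)=-237, a(8)=1484, a(9)=-3323, a(10)=4688, a(11)=-3085, a(12)=-5164, a(13)=22789, a(14)=-46584, a(15)=60051, a(16)=-27940; answer -27940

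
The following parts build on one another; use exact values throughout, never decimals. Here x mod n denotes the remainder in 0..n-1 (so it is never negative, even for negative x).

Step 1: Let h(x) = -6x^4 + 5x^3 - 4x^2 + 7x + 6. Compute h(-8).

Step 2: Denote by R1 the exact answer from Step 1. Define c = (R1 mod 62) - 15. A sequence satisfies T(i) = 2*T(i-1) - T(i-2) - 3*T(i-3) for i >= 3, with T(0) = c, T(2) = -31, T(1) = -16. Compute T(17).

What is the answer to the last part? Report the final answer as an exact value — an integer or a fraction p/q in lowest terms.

Step 1: -6*(-8)^4 + 5*(-8)^3 - 4*(-8)^2 + 7*(-8)^1 + 6 = (-24576) + (-2560) + (-256) + (-56) + (6) = -27442; answer -27442
Step 2: R1 = -27442; c = 9; T(3) = 2*(-31) - 1*(-16) - 3*(9) = -73; iterating: T(3)=-73, T(4)=-67, T(5)=32, T(6)=350, T(7)=869, T(8)=1292, T(9)=665, T(10)=-2569, T(11)=-9679, T(12)=-18784, T(13)=-20182, T(14)=7457, T(15)=91448, T(16)=235985, T(17)=358151; answer 358151

358151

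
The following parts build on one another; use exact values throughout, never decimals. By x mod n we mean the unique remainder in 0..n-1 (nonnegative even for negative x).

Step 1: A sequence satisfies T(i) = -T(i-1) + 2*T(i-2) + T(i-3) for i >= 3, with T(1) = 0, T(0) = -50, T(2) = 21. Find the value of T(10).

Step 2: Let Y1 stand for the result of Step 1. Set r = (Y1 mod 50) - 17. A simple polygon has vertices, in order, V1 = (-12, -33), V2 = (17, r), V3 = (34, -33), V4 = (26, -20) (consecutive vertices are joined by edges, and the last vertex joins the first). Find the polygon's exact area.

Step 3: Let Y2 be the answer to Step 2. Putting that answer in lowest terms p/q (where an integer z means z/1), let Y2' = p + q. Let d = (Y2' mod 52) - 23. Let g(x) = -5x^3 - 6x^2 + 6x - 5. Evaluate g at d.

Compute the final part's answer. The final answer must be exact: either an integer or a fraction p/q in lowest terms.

-21925

Step 1: T(3) = -1*(21) + 2*(0) + 1*(-50) = -71; iterating: T(3)=-71, T(4)=113, T(5)=-234, T(6)=389, T(7)=-744, T(8)=1288, T(9)=-2387, T(10)=4219; answer 4219
Step 2: Y1 = 4219; r = 2; cross terms: (-12*2 - 17*-33)=537, (17*-33 - 34*2)=-629, (34*-20 - 26*-33)=178, (26*-33 - -12*-20)=-1098; twice the area = |-1012| = 1012; area = 506; answer 506
Step 3: Y2 = 506; threaded value p + q = 507; d = 16; -5*(16)^3 - 6*(16)^2 + 6*(16)^1 - 5 = (-20480) + (-1536) + (96) + (-5) = -21925; answer -21925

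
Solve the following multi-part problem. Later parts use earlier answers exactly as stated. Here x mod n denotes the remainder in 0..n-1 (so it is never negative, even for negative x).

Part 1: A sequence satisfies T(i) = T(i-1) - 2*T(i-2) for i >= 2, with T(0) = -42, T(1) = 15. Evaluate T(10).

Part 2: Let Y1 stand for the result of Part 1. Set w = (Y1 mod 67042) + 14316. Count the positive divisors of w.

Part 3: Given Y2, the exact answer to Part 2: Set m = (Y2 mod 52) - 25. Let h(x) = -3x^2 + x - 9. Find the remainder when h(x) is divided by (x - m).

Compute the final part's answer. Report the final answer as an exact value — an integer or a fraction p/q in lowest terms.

-261

Part 1: T(2) = 1*(15) - 2*(-42) = 99; iterating: T(2)=99, T(3)=69, T(4)=-129, T(5)=-267, T(6)=-9, T(7)=525, T(8)=543, T(9)=-507, T(10)=-1593; answer -1593
Part 2: Y1 = -1593; w = 79765; 79765 = 5 * 7 * 43 * 53; number of divisors = (1+1) * (1+1) * (1+1) * (1+1) = 16; answer 16
Part 3: Y2 = 16; m = -9; remainder = value at the root: -3*(-9)^2 + 1*(-9)^1 - 9 = (-243) + (-9) + (-9) = -261; answer -261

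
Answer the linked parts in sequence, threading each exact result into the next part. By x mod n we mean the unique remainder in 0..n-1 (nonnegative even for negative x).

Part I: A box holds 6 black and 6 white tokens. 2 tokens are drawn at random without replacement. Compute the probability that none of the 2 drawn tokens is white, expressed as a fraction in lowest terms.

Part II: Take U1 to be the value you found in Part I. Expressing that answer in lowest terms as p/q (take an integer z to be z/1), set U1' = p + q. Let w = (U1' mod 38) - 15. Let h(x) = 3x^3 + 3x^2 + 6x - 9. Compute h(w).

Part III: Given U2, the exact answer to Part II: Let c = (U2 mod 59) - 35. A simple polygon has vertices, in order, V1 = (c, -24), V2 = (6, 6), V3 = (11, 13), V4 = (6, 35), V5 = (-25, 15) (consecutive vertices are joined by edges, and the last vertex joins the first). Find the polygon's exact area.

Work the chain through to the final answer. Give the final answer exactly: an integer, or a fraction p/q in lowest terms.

Part I: total draws C(12,2) = 66; favorable C(6,2) = 15; P = 5/22; answer 5/22
Part II: U1 = 5/22; threaded value p + q = 27; w = 12; 3*(12)^3 + 3*(12)^2 + 6*(12)^1 - 9 = (5184) + (432) + (72) + (-9) = 5679; answer 5679
Part III: U2 = 5679; c = -20; cross terms: (-20*6 - 6*-24)=24, (6*13 - 11*6)=12, (11*35 - 6*13)=307, (6*15 - -25*35)=965, (-25*-24 - -20*15)=900; twice the area = |2208| = 2208; area = 1104; answer 1104

1104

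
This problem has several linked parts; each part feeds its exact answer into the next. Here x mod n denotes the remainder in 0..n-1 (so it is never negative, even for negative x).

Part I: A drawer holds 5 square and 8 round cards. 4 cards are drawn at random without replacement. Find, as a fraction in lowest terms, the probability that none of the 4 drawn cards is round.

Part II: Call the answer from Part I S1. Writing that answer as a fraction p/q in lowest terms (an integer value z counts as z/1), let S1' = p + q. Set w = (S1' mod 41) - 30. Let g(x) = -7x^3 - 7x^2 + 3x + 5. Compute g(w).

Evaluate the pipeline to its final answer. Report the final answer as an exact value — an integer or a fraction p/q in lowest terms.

4514

Part I: total draws C(13,4) = 715; favorable C(5,4) = 5; P = 1/143; answer 1/143
Part II: S1 = 1/143; threaded value p + q = 144; w = -9; -7*(-9)^3 - 7*(-9)^2 + 3*(-9)^1 + 5 = (5103) + (-567) + (-27) + (5) = 4514; answer 4514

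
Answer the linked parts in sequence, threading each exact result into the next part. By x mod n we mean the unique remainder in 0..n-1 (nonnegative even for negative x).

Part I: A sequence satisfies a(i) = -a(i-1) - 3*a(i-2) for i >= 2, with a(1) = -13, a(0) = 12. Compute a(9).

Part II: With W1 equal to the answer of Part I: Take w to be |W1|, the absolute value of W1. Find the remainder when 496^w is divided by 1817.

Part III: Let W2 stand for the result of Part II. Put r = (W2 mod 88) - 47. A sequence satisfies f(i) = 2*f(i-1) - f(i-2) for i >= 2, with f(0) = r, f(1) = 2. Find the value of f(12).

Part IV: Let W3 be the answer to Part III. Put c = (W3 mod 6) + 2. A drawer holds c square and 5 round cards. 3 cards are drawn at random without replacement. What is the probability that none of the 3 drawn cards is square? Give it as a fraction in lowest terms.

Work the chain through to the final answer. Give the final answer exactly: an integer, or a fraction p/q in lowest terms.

Part I: a(2) = -1*(-13) - 3*(12) = -23; iterating: a(2)=-23, a(3)=62, a(4)=7, a(5)=-193, a(6)=172, a(7)=407, a(8)=-923, a(9)=-298; answer -298
Part II: W1 = -298; w = 298; squarings mod 1817: 496^1=496, 496^2=721, 496^4=179, 496^8=1152, 496^16=694, 496^32=131, 496^64=808, 496^128=561, 496^256=380; 496^298 = 496^2 * 496^8 * 496^32 * 496^256 = 887 (mod 1817); answer 887
Part III: W2 = 887; r = -40; f(2) = 2*(2) - 1*(-40) = 44; iterating: f(2)=44, f(3)=86, f(4)=128, f(5)=170, f(6)=212, f(7)=254, f(8)=296, f(9)=338, f(10)=380, f(11)=422, f(12)=464; answer 464
Part IV: W3 = 464; c = 4; total draws C(9,3) = 84; favorable C(5,3) = 10; P = 5/42; answer 5/42

5/42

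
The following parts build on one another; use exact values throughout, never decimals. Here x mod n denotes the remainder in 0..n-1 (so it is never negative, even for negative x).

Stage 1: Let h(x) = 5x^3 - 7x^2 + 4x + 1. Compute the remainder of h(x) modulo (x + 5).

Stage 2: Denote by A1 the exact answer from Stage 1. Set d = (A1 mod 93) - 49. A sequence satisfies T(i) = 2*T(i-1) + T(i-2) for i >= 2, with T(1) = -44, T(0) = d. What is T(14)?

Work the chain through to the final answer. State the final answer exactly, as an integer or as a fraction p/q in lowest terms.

-4591699

Stage 1: remainder = value at the root: 5*(-5)^3 - 7*(-5)^2 + 4*(-5)^1 + 1 = (-625) + (-175) + (-20) + (1) = -819; answer -819
Stage 2: A1 = -819; d = -31; T(2) = 2*(-44) + 1*(-31) = -119; iterating: T(2)=-119, T(3)=-282, T(4)=-683, T(5)=-1648, T(6)=-3979, T(7)=-9606, T(8)=-23191, T(9)=-55988, T(10)=-135167, T(11)=-326322, T(12)=-787811, T(13)=-1901944, T(14)=-4591699; answer -4591699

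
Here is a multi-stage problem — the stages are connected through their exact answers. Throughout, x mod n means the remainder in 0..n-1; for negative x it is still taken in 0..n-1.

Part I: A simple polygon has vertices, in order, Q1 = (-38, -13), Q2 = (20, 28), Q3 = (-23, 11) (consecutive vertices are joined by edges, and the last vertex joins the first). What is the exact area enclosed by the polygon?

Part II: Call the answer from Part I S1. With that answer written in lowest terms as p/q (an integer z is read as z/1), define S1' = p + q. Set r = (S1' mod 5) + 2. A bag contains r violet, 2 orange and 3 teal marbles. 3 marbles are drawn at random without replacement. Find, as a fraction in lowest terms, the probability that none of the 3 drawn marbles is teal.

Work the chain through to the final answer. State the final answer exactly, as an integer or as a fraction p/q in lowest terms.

56/165

Part I: cross terms: (-38*28 - 20*-13)=-804, (20*11 - -23*28)=864, (-23*-13 - -38*11)=717; twice the area = |777| = 777; area = 777/2; answer 777/2
Part II: S1 = 777/2; threaded value p + q = 779; r = 6; total draws C(11,3) = 165; favorable C(8,3) = 56; P = 56/165; answer 56/165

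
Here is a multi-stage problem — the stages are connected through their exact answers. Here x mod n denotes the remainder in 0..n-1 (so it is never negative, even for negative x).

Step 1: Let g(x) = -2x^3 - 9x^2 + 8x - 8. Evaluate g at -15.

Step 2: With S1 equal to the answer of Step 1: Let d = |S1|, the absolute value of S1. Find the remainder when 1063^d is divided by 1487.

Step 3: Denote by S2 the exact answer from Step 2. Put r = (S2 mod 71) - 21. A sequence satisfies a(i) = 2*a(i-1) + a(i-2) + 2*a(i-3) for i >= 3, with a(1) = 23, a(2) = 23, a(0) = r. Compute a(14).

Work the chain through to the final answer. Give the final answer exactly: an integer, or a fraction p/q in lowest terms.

6224623

Step 1: -2*(-15)^3 - 9*(-15)^2 + 8*(-15)^1 - 8 = (6750) + (-2025) + (-120) + (-8) = 4597; answer 4597
Step 2: S1 = 4597; d = 4597; squarings mod 1487: 1063^1=1063, 1063^2=1336, 1063^4=496, 1063^8=661, 1063^16=1230, 1063^32=621, 1063^64=508, 1063^128=813, 1063^256=741, 1063^512=378, 1063^1024=132, 1063^2048=1067, 1063^4096=934; 1063^4597 = 1063^1 * 1063^4 * 1063^16 * 1063^32 * 1063^64 * 1063^128 * 1063^256 * 1063^4096 = 1054 (mod 1487); answer 1054
Step 3: S2 = 1054; r = 39; a(3) = 2*(23) + 1*(23) + 2*(39) = 147; iterating: a(3)=147, a(4)=363, a(5)=919, a(6)=2495, a(7)=6635, a(8)=17603, a(9)=46831, a(10)=124535, a(11)=331107, a(12)=880411, a(13)=2340999, a(14)=6224623; answer 6224623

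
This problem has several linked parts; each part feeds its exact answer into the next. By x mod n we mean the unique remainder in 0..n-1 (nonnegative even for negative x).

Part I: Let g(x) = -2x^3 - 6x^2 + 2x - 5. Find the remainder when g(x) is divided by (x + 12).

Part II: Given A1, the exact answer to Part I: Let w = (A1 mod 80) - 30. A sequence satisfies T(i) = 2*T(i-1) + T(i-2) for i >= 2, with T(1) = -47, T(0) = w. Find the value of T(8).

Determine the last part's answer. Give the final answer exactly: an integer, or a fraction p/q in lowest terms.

Part I: remainder = value at the root: -2*(-12)^3 - 6*(-12)^2 + 2*(-12)^1 - 5 = (3456) + (-864) + (-24) + (-5) = 2563; answer 2563
Part II: A1 = 2563; w = -27; T(2) = 2*(-47) + 1*(-27) = -121; iterating: T(2)=-121, T(3)=-289, T(4)=-699, T(5)=-1687, T(6)=-4073, T(7)=-9833, T(8)=-23739; answer -23739

-23739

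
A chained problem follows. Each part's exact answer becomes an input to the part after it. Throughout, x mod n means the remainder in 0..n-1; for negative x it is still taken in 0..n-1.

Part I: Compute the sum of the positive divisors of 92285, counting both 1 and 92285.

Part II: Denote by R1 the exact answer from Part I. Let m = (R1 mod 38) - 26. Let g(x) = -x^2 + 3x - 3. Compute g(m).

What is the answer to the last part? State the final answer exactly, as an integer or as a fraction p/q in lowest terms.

-133

Part I: 92285 = 5 * 18457; sigma = (1 + 5) * (1 + 18457) = 6 * 18458 = 110748; answer 110748
Part II: R1 = 110748; m = -10; -1*(-10)^2 + 3*(-10)^1 - 3 = (-100) + (-30) + (-3) = -133; answer -133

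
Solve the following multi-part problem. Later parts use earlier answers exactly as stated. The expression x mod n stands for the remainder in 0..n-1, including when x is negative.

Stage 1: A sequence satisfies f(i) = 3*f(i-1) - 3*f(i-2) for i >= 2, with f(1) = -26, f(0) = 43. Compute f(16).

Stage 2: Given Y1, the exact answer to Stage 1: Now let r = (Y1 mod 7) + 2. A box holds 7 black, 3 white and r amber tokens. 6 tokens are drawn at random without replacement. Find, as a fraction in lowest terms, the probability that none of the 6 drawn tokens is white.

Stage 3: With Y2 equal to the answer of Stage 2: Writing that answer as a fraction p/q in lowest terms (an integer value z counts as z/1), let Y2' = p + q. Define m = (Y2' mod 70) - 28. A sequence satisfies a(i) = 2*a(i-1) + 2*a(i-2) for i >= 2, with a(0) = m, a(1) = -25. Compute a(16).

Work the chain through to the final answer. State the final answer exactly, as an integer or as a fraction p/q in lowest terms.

-102105088

Stage 1: f(2) = 3*(-26) - 3*(43) = -207; iterating: f(2)=-207, f(3)=-543, f(4)=-1008, f(5)=-1395, f(6)=-1161, f(7)=702, f(8)=5589, f(9)=14661, f(10)=27216, f(11)=37665, f(12)=31347, f(13)=-18954, f(14)=-150903, f(15)=-395847, f(16)=-734832; answer -734832
Stage 2: Y1 = -734832; r = 2; total draws C(12,6) = 924; favorable C(9,6) = 84; P = 1/11; answer 1/11
Stage 3: Y2 = 1/11; threaded value p + q = 12; m = -16; a(2) = 2*(-25) + 2*(-16) = -82; iterating: a(2)=-82, a(3)=-214, a(4)=-592, a(5)=-1612, a(6)=-4408, a(7)=-12040, a(8)=-32896, a(9)=-89872, a(10)=-245536, a(11)=-670816, a(12)=-1832704, a(13)=-5007040, a(14)=-13679488, a(15)=-37373056, a(16)=-102105088; answer -102105088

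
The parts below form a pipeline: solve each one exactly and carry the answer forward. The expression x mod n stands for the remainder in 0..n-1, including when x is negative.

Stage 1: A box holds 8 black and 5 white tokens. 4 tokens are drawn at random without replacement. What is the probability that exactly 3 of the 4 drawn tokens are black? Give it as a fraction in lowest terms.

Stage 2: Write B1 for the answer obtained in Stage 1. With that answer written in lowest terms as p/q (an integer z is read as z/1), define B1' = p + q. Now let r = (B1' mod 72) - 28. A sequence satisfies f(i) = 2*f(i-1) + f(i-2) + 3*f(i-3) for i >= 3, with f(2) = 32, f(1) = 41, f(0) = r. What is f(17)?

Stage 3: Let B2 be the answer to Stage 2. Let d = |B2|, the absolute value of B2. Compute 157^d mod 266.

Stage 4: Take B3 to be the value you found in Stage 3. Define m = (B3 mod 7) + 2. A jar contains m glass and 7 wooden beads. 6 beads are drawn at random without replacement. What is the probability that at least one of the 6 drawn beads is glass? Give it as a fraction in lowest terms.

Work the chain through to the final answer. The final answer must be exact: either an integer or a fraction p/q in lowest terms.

Stage 1: total draws C(13,4) = 715; favorable C(8,3)*C(5,1) = 280; P = 56/143; answer 56/143
Stage 2: B1 = 56/143; threaded value p + q = 199; r = 27; f(3) = 2*(32) + 1*(41) + 3*(27) = 186; iterating: f(3)=186, f(4)=527, f(5)=1336, f(6)=3757, f(7)=10431, f(8)=28627, f(9)=78956, f(10)=217832, f(11)=600501, f(12)=1655702, f(13)=4565401, f(14)=12588007, f(15)=34708521, f(16)=95701252, f(17)=263875046; answer 263875046
Stage 3: B2 = 263875046; d = 263875046; squarings mod 266: 157^1=157, 157^2=177, 157^4=207, 157^8=23, 157^16=263, 157^32=9, 157^64=81, 157^128=177, 157^256=207, 157^512=23, 157^1024=263, 157^2048=9, 157^4096=81, 157^8192=177, 157^16384=207, 157^32768=23, 157^65536=263, 157^131072=9, 157^262144=81, 157^524288=177, 157^1048576=207, 157^2097152=23, 157^4194304=263, 157^8388608=9, 157^16777216=81, 157^33554432=177, 157^67108864=207, 157^134217728=23; 157^263875046 = 157^2 * 157^4 * 157^32 * 157^64 * 157^128 * 157^256 * 157^2048 * 157^8192 * 157^16384 * 157^131072 * 157^524288 * 157^1048576 * 157^2097152 * 157^8388608 * 157^16777216 * 157^33554432 * 157^67108864 * 157^134217728 = 9 (mod 266); answer 9
Stage 4: B3 = 9; m = 4; total draws C(11,6) = 462; complement C(7,6) = 7; favorable 462 - 7 = 455; P = 65/66; answer 65/66

65/66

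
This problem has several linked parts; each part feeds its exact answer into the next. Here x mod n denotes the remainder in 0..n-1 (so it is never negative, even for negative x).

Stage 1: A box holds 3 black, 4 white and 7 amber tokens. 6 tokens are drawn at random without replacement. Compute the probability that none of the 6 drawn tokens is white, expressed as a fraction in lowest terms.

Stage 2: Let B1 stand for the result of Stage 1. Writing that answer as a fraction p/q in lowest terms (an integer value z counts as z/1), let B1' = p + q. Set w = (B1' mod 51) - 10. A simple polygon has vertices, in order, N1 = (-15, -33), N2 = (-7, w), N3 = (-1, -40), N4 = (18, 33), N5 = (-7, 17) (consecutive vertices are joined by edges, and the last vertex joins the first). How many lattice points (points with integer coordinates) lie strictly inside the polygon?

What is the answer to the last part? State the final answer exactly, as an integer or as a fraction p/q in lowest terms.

945

Stage 1: total draws C(14,6) = 3003; favorable C(10,6) = 210; P = 10/143; answer 10/143
Stage 2: B1 = 10/143; threaded value p + q = 153; w = -10; cross terms: (-15*-10 - -7*-33)=-81, (-7*-40 - -1*-10)=270, (-1*33 - 18*-40)=687, (18*17 - -7*33)=537, (-7*-33 - -15*17)=486; twice the area = |1899| = 1899; area = 1899/2; boundary points = 1 + 6 + 1 + 1 + 2 = 11; strictly interior points = area - boundary/2 + 1 = 945; answer 945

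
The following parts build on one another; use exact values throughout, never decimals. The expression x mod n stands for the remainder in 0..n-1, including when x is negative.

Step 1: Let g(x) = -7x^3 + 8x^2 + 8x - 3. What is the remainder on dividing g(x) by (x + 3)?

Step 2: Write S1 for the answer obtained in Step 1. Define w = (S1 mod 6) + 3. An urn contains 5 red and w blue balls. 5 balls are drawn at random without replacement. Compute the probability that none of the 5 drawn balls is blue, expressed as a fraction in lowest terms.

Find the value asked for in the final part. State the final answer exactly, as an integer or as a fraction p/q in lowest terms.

1/56

Step 1: remainder = value at the root: -7*(-3)^3 + 8*(-3)^2 + 8*(-3)^1 - 3 = (189) + (72) + (-24) + (-3) = 234; answer 234
Step 2: S1 = 234; w = 3; total draws C(8,5) = 56; favorable C(5,5) = 1; P = 1/56; answer 1/56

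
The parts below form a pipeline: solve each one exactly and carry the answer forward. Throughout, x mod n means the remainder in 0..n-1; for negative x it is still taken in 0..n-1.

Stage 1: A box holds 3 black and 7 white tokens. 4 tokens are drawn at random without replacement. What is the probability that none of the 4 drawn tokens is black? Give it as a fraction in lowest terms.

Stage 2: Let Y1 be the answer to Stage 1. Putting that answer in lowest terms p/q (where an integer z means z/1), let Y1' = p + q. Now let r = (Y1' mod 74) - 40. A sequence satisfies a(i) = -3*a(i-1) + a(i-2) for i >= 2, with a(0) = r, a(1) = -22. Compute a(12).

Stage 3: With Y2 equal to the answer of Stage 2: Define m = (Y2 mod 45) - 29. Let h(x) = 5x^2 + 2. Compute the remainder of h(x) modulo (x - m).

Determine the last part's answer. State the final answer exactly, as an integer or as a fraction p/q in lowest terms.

Stage 1: total draws C(10,4) = 210; favorable C(7,4) = 35; P = 1/6; answer 1/6
Stage 2: Y1 = 1/6; threaded value p + q = 7; r = -33; a(2) = -3*(-22) + 1*(-33) = 33; iterating: a(2)=33, a(3)=-121, a(4)=396, a(5)=-1309, a(6)=4323, a(7)=-14278, a(8)=47157, a(9)=-155749, a(10)=514404, a(11)=-1698961, a(12)=5611287; answer 5611287
Stage 3: Y2 = 5611287; m = -17; remainder = value at the root: 5*(-17)^2 + 2 = (1445) + (2) = 1447; answer 1447

1447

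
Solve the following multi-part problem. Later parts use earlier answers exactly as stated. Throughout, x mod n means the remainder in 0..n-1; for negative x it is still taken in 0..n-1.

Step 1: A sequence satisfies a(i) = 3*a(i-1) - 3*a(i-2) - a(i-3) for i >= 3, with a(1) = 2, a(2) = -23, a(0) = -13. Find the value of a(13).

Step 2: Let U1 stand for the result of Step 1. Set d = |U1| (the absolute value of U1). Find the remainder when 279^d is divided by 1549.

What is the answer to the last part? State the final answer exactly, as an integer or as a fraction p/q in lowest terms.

889

Step 1: a(3) = 3*(-23) - 3*(2) - 1*(-13) = -62; iterating: a(3)=-62, a(4)=-119, a(5)=-148, a(6)=-25, a(7)=488, a(8)=1687, a(9)=3622, a(10)=5317, a(11)=3398, a(12)=-9379, a(13)=-43648; answer -43648
Step 2: U1 = -43648; d = 43648; squarings mod 1549: 279^1=279, 279^2=391, 279^4=1079, 279^8=942, 279^16=1336, 279^32=448, 279^64=883, 279^128=542, 279^256=1003, 279^512=708, 279^1024=937, 279^2048=1235, 279^4096=1009, 279^8192=388, 279^16384=291, 279^32768=1035; 279^43648 = 279^128 * 279^512 * 279^2048 * 279^8192 * 279^32768 = 889 (mod 1549); answer 889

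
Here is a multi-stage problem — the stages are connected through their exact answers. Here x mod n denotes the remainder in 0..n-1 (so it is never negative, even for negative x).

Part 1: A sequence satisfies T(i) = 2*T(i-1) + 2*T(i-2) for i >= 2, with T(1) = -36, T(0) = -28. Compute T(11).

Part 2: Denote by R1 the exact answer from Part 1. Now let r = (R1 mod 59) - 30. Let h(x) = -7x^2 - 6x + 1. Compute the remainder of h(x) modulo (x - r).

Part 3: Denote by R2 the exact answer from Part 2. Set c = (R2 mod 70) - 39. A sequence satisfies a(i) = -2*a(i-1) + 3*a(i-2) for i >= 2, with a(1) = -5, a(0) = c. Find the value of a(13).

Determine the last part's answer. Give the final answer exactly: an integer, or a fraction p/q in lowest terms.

1594315

Part 1: T(2) = 2*(-36) + 2*(-28) = -128; iterating: T(2)=-128, T(3)=-328, T(4)=-912, T(5)=-2480, T(6)=-6784, T(7)=-18528, T(8)=-50624, T(9)=-138304, T(10)=-377856, T(11)=-1032320; answer -1032320
Part 2: R1 = -1032320; r = -27; remainder = value at the root: -7*(-27)^2 - 6*(-27)^1 + 1 = (-5103) + (162) + (1) = -4940; answer -4940
Part 3: R2 = -4940; c = -9; a(2) = -2*(-5) + 3*(-9) = -17; iterating: a(2)=-17, a(3)=19, a(4)=-89, a(5)=235, a(6)=-737, a(7)=2179, a(8)=-6569, a(9)=19675, a(10)=-59057, a(11)=177139, a(12)=-531449, a(13)=1594315; answer 1594315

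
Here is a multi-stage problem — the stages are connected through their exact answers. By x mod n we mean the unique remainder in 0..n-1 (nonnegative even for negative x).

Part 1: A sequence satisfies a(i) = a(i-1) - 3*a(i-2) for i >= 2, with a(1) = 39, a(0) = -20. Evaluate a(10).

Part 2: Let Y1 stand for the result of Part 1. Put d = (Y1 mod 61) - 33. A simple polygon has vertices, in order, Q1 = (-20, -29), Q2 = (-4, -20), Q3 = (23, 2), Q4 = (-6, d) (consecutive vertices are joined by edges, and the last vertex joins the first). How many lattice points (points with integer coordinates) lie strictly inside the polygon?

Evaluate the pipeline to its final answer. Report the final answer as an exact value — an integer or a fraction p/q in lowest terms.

Part 1: a(2) = 1*(39) - 3*(-20) = 99; iterating: a(2)=99, a(3)=-18, a(4)=-315, a(5)=-261, a(6)=684, a(7)=1467, a(8)=-585, a(9)=-4986, a(10)=-3231; answer -3231
Part 2: Y1 = -3231; d = -31; cross terms: (-20*-20 - -4*-29)=284, (-4*2 - 23*-20)=452, (23*-31 - -6*2)=-701, (-6*-29 - -20*-31)=-446; twice the area = |-411| = 411; area = 411/2; boundary points = 1 + 1 + 1 + 2 = 5; strictly interior points = area - boundary/2 + 1 = 204; answer 204

204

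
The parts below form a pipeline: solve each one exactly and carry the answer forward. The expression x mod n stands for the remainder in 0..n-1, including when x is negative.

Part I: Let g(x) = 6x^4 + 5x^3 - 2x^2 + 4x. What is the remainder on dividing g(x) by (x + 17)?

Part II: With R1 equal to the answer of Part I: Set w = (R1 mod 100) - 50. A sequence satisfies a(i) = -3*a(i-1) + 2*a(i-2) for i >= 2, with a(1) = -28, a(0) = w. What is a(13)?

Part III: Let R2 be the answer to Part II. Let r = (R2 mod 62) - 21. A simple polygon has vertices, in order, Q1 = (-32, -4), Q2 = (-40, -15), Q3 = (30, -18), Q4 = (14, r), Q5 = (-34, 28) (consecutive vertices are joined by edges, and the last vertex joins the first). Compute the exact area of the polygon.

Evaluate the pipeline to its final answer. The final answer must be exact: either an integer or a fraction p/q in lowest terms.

1935

Part I: remainder = value at the root: 6*(-17)^4 + 5*(-17)^3 - 2*(-17)^2 + 4*(-17)^1 = (501126) + (-24565) + (-578) + (-68) = 475915; answer 475915
Part II: R1 = 475915; w = -35; a(2) = -3*(-28) + 2*(-35) = 14; iterating: a(2)=14, a(3)=-98, a(4)=322, a(5)=-1162, a(6)=4130, a(7)=-14714, a(8)=52402, a(9)=-186634, a(10)=664706, a(11)=-2367386, a(12)=8431570, a(13)=-30029482; answer -30029482
Part III: R2 = -30029482; r = 11; cross terms: (-32*-15 - -40*-4)=320, (-40*-18 - 30*-15)=1170, (30*11 - 14*-18)=582, (14*28 - -34*11)=766, (-34*-4 - -32*28)=1032; twice the area = |3870| = 3870; area = 1935; answer 1935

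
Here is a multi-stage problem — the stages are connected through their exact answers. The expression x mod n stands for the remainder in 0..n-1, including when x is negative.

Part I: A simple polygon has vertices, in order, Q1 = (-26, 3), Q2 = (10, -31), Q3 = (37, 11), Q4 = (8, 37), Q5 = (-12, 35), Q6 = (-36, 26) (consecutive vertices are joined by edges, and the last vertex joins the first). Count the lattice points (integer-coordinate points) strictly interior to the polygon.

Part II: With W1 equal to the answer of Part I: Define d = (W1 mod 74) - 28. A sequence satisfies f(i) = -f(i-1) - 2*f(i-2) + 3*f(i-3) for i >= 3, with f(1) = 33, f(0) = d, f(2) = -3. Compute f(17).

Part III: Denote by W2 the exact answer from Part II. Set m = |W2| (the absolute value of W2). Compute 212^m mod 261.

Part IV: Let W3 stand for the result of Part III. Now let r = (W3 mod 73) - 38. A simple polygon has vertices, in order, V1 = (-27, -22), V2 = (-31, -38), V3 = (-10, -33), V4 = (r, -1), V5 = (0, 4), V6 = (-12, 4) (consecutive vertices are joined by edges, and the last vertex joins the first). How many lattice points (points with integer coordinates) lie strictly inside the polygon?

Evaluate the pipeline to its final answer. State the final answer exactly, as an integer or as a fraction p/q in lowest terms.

955

Part I: cross terms: (-26*-31 - 10*3)=776, (10*11 - 37*-31)=1257, (37*37 - 8*11)=1281, (8*35 - -12*37)=724, (-12*26 - -36*35)=948, (-36*3 - -26*26)=568; twice the area = |5554| = 5554; area = 2777; boundary points = 2 + 3 + 1 + 2 + 3 + 1 = 12; strictly interior points = area - boundary/2 + 1 = 2772; answer 2772
Part II: W1 = 2772; d = 6; f(3) = -1*(-3) - 2*(33) + 3*(6) = -45; iterating: f(3)=-45, f(4)=150, f(5)=-69, f(6)=-366, f(7)=954, f(8)=-429, f(9)=-2577, f(10)=6297, f(11)=-2430, f(12)=-17895, f(13)=41646, f(14)=-13146, f(15)=-123831, f(16)=275061, f(17)=-66837; answer -66837
Part III: W2 = -66837; m = 66837; squarings mod 261: 212^1=212, 212^2=52, 212^4=94, 212^8=223, 212^16=139, 212^32=7, 212^64=49, 212^128=52, 212^256=94, 212^512=223, 212^1024=139, 212^2048=7, 212^4096=49, 212^8192=52, 212^16384=94, 212^32768=223, 212^65536=139; 212^66837 = 212^1 * 212^4 * 212^16 * 212^256 * 212^1024 * 212^65536 = 125 (mod 261); answer 125
Part IV: W3 = 125; r = 14; cross terms: (-27*-38 - -31*-22)=344, (-31*-33 - -10*-38)=643, (-10*-1 - 14*-33)=472, (14*4 - 0*-1)=56, (0*4 - -12*4)=48, (-12*-22 - -27*4)=372; twice the area = |1935| = 1935; area = 1935/2; boundary points = 4 + 1 + 8 + 1 + 12 + 1 = 27; strictly interior points = area - boundary/2 + 1 = 955; answer 955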